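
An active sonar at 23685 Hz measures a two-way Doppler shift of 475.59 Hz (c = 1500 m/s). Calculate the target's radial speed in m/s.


From fd = 2*f*v/c, v = c*fd/(2*f) = 1500 * 475.59 / (2*23685) = 15.06

15.06 m/s


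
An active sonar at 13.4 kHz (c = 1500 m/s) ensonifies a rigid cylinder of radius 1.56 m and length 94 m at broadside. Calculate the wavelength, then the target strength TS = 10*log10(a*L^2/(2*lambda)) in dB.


Step 1: lambda = c/f = 1500/13400 = 0.11194 m
Step 2: TS = 10*log10(a*L^2/(2*lambda)) = 10*log10(1.56*94^2/(2*0.11194)) = 47.89

47.89 dB


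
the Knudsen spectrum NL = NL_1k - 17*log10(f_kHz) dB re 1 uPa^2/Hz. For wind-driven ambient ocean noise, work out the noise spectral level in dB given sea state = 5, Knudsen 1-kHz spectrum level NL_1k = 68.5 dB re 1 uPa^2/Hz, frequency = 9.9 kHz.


NL = NL_1k - 17*log10(f_kHz) = 68.5 - 17*log10(9.9) = 68.5 - (16.93) = 51.57

51.57 dB


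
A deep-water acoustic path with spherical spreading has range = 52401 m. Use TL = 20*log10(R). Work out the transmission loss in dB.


94.39 dB


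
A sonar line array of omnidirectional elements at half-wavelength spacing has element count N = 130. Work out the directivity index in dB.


DI = 10*log10(130) = 21.14

21.14 dB


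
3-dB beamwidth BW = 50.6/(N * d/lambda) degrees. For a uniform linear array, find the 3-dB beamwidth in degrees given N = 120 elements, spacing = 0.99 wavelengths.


BW = 50.6 / (120 * 0.99) = 50.6 / 118.8 = 0.43

0.43 deg


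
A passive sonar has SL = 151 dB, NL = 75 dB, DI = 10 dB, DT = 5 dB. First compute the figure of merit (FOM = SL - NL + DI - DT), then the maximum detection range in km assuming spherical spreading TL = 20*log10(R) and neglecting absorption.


Step 1: FOM = SL - NL + DI - DT = 151 - 75 + 10 - 5 = 81 dB
Step 2: at max range FOM = TL = 20*log10(R), so R = 10^(81/20) = 11220.18 m = 11.22 km

11.22 km


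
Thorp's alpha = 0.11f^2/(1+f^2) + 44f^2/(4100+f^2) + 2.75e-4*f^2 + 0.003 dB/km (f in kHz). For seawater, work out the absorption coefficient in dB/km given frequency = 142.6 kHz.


42.322 dB/km


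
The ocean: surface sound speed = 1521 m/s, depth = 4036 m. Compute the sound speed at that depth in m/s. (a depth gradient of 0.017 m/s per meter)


1589.612 m/s


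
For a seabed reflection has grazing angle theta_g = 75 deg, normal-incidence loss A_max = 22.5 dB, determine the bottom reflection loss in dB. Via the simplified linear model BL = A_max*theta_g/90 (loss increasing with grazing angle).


BL = A_max * theta_g / 90 = 22.5 * 75 / 90 = 18.75

18.75 dB


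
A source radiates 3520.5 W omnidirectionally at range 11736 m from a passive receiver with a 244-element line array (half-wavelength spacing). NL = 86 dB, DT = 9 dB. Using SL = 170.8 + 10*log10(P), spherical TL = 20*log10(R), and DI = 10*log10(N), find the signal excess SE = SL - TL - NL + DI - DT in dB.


53.75 dB


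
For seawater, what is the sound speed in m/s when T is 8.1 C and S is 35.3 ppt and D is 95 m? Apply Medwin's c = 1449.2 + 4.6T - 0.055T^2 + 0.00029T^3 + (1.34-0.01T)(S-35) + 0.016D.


c = 1449.2 + 4.6*8.1 - 0.055*8.1^2 + 0.00029*8.1^3 + (1.34 - 0.01*8.1)*(35.3 - 35) + 0.016*95 = 1484.9

1484.9 m/s


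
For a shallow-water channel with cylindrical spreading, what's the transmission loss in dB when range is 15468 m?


TL = 10*log10(15468) = 41.89

41.89 dB


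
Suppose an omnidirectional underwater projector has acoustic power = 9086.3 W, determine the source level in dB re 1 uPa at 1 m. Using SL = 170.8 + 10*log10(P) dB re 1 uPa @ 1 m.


SL = 170.8 + 10*log10(9086.3) = 170.8 + 39.58 = 210.38

210.38 dB


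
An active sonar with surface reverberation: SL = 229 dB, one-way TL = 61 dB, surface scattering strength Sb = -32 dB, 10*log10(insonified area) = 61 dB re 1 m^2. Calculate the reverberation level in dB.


RL = SL - 2*TL + Sb + 10*log10(A) = 229 - 2*61 + (-32) + 61 = 136

136 dB


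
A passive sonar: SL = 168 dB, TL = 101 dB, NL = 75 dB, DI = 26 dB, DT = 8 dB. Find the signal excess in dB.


10 dB


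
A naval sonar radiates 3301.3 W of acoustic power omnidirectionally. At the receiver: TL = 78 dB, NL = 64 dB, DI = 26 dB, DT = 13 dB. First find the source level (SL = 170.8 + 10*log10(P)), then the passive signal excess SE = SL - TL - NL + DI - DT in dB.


Step 1: SL = 170.8 + 10*log10(3301.3) = 205.99 dB
Step 2: SE = SL - TL - NL + DI - DT = 205.99 - 78 - 64 + 26 - 13 = 76.99

76.99 dB


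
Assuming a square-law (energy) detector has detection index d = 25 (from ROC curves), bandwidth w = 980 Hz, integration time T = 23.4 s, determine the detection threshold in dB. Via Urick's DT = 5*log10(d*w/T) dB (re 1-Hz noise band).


15.1 dB


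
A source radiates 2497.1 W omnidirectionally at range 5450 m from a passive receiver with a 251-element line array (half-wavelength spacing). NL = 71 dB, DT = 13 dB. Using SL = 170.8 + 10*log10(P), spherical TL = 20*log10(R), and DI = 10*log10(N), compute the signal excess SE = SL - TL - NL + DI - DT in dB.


Step 1: SL = 170.8 + 10*log10(2497.1) = 204.77 dB
Step 2: TL = 20*log10(5450) = 74.73 dB
Step 3: DI = 10*log10(251) = 24.0 dB
Step 4: SE = SL - TL - NL + DI - DT = 204.77 - 74.73 - 71 + 24.0 - 13 = 70.04

70.04 dB


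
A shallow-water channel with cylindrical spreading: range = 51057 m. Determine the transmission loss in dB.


TL = 10*log10(51057) = 47.08

47.08 dB


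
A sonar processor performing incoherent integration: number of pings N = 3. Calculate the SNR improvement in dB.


2.39 dB


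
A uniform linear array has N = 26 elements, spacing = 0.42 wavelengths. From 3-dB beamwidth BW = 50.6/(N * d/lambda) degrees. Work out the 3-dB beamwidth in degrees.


BW = 50.6 / (26 * 0.42) = 50.6 / 10.92 = 4.63

4.63 deg


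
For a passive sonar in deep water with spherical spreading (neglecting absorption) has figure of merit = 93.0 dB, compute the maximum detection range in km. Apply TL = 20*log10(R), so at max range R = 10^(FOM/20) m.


At max range FOM = TL, so 20*log10(R) = 93.0
R = 10^(93.0/20) = 44668.36 m = 44.67 km

44.67 km


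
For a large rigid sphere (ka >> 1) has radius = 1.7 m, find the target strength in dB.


-1.41 dB


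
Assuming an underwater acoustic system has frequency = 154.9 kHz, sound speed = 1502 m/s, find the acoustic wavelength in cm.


0.97 cm


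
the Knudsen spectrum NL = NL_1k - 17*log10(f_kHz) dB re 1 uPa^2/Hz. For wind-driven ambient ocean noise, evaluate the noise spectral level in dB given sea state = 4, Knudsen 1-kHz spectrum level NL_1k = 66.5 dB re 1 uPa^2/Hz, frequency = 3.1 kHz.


NL = NL_1k - 17*log10(f_kHz) = 66.5 - 17*log10(3.1) = 66.5 - (8.35) = 58.15

58.15 dB


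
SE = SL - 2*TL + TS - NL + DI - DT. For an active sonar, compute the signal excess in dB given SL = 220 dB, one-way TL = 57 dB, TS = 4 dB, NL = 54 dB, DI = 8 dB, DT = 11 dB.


SE = SL - 2*TL + TS - NL + DI - DT = 220 - 2*57 + (4) - 54 + 8 - 11 = 53

53 dB


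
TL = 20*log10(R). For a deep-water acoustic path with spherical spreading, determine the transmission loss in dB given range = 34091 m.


TL = 20*log10(34091) = 90.65

90.65 dB


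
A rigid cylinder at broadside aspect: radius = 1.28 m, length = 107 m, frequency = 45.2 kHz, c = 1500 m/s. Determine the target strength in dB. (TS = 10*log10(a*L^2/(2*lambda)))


53.44 dB


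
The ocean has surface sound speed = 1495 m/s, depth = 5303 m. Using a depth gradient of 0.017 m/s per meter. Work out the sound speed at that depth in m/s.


c = 1495 + 0.017 * 5303 = 1585.151

1585.151 m/s


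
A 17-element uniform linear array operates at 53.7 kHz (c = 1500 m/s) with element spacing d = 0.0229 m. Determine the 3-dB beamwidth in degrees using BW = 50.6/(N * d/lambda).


3.63 deg


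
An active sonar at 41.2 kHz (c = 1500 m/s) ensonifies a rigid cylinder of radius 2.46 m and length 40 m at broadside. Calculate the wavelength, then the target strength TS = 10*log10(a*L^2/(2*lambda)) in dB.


Step 1: lambda = c/f = 1500/41200 = 0.03641 m
Step 2: TS = 10*log10(a*L^2/(2*lambda)) = 10*log10(2.46*40^2/(2*0.03641)) = 47.33

47.33 dB


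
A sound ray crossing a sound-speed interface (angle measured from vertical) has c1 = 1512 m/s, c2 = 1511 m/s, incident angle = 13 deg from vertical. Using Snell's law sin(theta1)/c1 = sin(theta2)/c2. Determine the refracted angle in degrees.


sin(theta2) = (c2/c1)*sin(theta1) = (1511/1512)*sin(13 deg) = 0.2248
theta2 = arcsin(0.2248) = 12.99

12.99 deg


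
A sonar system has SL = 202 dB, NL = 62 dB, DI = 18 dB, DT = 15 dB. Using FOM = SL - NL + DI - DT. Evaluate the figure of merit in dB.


FOM = SL - NL + DI - DT = 202 - 62 + 18 - 15 = 143

143 dB


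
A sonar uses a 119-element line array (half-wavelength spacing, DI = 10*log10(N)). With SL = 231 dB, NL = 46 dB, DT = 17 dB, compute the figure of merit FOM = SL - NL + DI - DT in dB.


Step 1: DI = 10*log10(119) = 20.76 dB
Step 2: FOM = SL - NL + DI - DT = 231 - 46 + 20.76 - 17 = 188.76

188.76 dB


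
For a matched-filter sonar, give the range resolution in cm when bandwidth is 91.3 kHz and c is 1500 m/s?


dR = c/(2*BW) = 1500 / (2 * 91.3e3) = 0.0082 m = 0.82 cm

0.82 cm


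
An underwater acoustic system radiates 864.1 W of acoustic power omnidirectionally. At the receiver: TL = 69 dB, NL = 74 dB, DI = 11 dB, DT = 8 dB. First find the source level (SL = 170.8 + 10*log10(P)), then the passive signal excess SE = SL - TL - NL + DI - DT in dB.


Step 1: SL = 170.8 + 10*log10(864.1) = 200.17 dB
Step 2: SE = SL - TL - NL + DI - DT = 200.17 - 69 - 74 + 11 - 8 = 60.17

60.17 dB


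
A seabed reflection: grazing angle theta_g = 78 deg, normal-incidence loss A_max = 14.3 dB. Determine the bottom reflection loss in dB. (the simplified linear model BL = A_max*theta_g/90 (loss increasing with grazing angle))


BL = A_max * theta_g / 90 = 14.3 * 78 / 90 = 12.39

12.39 dB


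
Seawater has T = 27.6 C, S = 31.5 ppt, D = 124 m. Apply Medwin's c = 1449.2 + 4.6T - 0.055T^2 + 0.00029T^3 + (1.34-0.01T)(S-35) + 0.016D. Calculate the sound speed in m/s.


1538.62 m/s


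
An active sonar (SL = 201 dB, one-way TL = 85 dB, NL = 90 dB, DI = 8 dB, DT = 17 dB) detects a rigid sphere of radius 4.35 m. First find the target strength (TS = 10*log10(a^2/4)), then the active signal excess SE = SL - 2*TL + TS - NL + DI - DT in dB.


Step 1: TS = 10*log10(4.35^2/4) = 6.75 dB
Step 2: SE = SL - 2*TL + TS - NL + DI - DT = 201 - 2*85 + (6.75) - 90 + 8 - 17 = -61.25

-61.25 dB


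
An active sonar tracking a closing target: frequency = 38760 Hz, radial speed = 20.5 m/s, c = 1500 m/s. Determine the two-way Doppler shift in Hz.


fd = 2*f*v/c = 2 * 38760 * 20.5 / 1500 = 1059.44

1059.44 Hz


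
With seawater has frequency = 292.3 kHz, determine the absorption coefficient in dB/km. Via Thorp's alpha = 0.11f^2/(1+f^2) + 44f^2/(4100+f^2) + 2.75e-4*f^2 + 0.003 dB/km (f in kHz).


f^2 = 85439.29
alpha = 0.11*85439.29/(1+85439.29) + 44*85439.29/(4100+85439.29) + 2.75e-4*85439.29 + 0.003 = 65.594

65.594 dB/km


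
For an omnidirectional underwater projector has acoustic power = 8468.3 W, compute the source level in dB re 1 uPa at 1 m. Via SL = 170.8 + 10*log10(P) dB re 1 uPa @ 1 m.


SL = 170.8 + 10*log10(8468.3) = 170.8 + 39.28 = 210.08

210.08 dB


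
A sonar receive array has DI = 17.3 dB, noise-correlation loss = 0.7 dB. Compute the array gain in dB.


AG = DI - L_corr = 17.3 - 0.7 = 16.6

16.6 dB


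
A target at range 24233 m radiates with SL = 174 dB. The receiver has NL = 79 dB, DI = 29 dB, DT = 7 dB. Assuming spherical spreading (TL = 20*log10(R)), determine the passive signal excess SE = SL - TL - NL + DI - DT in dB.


29.31 dB


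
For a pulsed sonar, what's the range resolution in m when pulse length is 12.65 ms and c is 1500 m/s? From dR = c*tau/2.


dR = c*tau/2 = 1500 * 12.65e-3 / 2 = 9.4875

9.4875 m


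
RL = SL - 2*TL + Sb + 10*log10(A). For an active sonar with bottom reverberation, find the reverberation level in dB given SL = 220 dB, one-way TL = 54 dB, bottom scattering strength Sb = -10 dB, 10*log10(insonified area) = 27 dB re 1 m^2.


129 dB


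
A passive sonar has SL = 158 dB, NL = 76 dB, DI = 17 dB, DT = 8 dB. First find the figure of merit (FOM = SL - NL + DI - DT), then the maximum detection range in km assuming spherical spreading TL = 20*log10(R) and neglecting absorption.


Step 1: FOM = SL - NL + DI - DT = 158 - 76 + 17 - 8 = 91 dB
Step 2: at max range FOM = TL = 20*log10(R), so R = 10^(91/20) = 35481.34 m = 35.48 km

35.48 km


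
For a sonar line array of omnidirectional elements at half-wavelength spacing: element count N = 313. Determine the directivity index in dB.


DI = 10*log10(313) = 24.96

24.96 dB


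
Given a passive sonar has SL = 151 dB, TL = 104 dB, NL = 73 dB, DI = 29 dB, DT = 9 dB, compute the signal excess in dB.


SE = SL - TL - NL + DI - DT = 151 - 104 - 73 + 29 - 9 = -6

-6 dB


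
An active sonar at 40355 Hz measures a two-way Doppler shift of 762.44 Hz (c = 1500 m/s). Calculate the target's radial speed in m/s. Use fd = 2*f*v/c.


From fd = 2*f*v/c, v = c*fd/(2*f) = 1500 * 762.44 / (2*40355) = 14.17

14.17 m/s


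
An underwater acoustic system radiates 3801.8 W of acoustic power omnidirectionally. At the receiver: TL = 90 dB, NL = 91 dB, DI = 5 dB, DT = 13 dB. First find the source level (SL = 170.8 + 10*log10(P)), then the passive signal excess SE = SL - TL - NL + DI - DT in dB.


Step 1: SL = 170.8 + 10*log10(3801.8) = 206.6 dB
Step 2: SE = SL - TL - NL + DI - DT = 206.6 - 90 - 91 + 5 - 13 = 17.6

17.6 dB


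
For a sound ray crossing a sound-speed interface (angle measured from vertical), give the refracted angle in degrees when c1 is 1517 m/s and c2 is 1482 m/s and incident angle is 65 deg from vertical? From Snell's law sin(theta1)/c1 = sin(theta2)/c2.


sin(theta2) = (c2/c1)*sin(theta1) = (1482/1517)*sin(65 deg) = 0.8854
theta2 = arcsin(0.8854) = 62.3

62.3 deg


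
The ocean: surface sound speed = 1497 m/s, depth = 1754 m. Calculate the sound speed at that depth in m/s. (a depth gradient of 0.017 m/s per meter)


c = 1497 + 0.017 * 1754 = 1526.818

1526.818 m/s


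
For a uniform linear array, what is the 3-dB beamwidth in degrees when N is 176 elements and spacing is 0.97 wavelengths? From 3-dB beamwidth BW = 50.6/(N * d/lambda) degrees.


0.3 deg


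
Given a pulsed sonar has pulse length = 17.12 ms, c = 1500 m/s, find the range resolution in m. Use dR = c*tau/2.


12.84 m


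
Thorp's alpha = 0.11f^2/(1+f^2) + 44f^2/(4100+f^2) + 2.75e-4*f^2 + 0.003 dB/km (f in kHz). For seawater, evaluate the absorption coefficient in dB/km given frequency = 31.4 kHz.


8.914 dB/km


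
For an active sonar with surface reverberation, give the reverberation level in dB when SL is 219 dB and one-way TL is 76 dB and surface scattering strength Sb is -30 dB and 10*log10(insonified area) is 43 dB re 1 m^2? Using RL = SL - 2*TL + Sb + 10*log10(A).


RL = SL - 2*TL + Sb + 10*log10(A) = 219 - 2*76 + (-30) + 43 = 80

80 dB


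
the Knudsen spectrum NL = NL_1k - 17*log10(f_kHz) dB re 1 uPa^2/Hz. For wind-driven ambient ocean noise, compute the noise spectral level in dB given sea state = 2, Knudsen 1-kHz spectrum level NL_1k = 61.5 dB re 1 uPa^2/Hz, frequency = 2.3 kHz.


NL = NL_1k - 17*log10(f_kHz) = 61.5 - 17*log10(2.3) = 61.5 - (6.15) = 55.35

55.35 dB


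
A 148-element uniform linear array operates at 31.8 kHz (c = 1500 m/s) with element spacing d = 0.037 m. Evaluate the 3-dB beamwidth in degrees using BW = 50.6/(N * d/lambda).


0.44 deg


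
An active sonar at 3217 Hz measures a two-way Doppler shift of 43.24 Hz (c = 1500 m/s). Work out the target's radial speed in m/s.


From fd = 2*f*v/c, v = c*fd/(2*f) = 1500 * 43.24 / (2*3217) = 10.08

10.08 m/s


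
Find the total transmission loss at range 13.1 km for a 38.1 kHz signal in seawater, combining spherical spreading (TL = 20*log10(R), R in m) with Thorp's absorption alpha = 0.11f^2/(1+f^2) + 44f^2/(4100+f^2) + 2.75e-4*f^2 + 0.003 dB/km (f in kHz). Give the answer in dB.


Step 1 (Thorp): alpha = 0.11*1451.61/(1+1451.61) + 44*1451.61/(4100+1451.61) + 2.75e-4*1451.61 + 0.003 = 12.017 dB/km
Step 2: TL_spread = 20*log10(13100) = 82.35 dB
Step 3: TL_abs = alpha*R = 12.017 * 13.1 = 157.42 dB
Step 4: TL_total = 82.35 + 157.42 = 239.77

239.77 dB


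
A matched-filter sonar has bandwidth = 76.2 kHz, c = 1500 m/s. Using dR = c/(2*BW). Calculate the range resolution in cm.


dR = c/(2*BW) = 1500 / (2 * 76.2e3) = 0.0098 m = 0.98 cm

0.98 cm


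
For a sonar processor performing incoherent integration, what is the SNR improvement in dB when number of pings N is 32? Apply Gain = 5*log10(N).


Gain = 5*log10(32) = 7.53

7.53 dB


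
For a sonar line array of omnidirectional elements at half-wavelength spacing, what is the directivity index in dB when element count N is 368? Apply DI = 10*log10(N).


DI = 10*log10(368) = 25.66

25.66 dB


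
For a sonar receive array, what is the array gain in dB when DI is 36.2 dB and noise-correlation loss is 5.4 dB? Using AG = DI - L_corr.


AG = DI - L_corr = 36.2 - 5.4 = 30.8

30.8 dB


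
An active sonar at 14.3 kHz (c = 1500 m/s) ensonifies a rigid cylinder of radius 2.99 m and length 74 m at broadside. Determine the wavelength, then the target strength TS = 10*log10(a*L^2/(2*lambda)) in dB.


Step 1: lambda = c/f = 1500/14300 = 0.1049 m
Step 2: TS = 10*log10(a*L^2/(2*lambda)) = 10*log10(2.99*74^2/(2*0.1049)) = 48.92

48.92 dB


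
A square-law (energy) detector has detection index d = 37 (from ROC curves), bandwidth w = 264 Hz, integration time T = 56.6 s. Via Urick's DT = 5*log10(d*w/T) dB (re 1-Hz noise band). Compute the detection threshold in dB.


DT = 5*log10(d*w/T) = 5*log10(37 * 264 / 56.6) = 5*log10(172.58) = 11.18

11.18 dB


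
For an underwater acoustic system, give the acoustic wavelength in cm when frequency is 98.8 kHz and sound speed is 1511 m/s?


lambda = c/f = 1511 / 98800 = 0.0153 m = 1.53 cm

1.53 cm


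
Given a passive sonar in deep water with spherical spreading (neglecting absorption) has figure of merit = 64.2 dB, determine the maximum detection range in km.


At max range FOM = TL, so 20*log10(R) = 64.2
R = 10^(64.2/20) = 1621.81 m = 1.62 km

1.62 km


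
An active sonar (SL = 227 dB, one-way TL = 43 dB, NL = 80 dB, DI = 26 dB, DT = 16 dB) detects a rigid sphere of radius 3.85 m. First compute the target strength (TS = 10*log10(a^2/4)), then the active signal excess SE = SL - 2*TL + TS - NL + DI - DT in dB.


Step 1: TS = 10*log10(3.85^2/4) = 5.69 dB
Step 2: SE = SL - 2*TL + TS - NL + DI - DT = 227 - 2*43 + (5.69) - 80 + 26 - 16 = 76.69

76.69 dB


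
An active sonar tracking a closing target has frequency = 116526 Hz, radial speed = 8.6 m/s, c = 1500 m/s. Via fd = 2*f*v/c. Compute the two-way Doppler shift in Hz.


fd = 2*f*v/c = 2 * 116526 * 8.6 / 1500 = 1336.16

1336.16 Hz


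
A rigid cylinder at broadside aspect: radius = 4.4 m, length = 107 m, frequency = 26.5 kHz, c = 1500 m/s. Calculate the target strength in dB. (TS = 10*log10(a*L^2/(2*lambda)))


lambda = 1500/26500 = 0.0566 m
TS = 10*log10(4.4*107^2/(2*0.0566)) = 56.48

56.48 dB


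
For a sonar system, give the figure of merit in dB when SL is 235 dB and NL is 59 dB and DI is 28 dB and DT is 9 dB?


FOM = SL - NL + DI - DT = 235 - 59 + 28 - 9 = 195

195 dB


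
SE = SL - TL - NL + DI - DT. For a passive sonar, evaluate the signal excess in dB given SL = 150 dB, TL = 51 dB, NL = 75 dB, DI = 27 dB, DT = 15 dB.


SE = SL - TL - NL + DI - DT = 150 - 51 - 75 + 27 - 15 = 36

36 dB


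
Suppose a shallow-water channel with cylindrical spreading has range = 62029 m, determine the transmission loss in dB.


TL = 10*log10(62029) = 47.93

47.93 dB


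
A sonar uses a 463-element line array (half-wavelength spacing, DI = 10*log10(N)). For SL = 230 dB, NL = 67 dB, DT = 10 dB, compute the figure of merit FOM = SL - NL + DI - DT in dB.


Step 1: DI = 10*log10(463) = 26.66 dB
Step 2: FOM = SL - NL + DI - DT = 230 - 67 + 26.66 - 10 = 179.66

179.66 dB


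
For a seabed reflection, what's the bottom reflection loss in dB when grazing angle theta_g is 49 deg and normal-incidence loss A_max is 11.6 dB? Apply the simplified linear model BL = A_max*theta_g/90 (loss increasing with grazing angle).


BL = A_max * theta_g / 90 = 11.6 * 49 / 90 = 6.32

6.32 dB


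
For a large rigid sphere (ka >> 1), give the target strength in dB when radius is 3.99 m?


TS = 10*log10(3.99^2 / 4) = 10*log10(3.980025) = 6.0

6.0 dB


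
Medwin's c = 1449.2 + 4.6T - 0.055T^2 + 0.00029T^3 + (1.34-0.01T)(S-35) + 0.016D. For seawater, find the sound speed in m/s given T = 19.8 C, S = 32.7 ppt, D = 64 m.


c = 1449.2 + 4.6*19.8 - 0.055*19.8^2 + 0.00029*19.8^3 + (1.34 - 0.01*19.8)*(32.7 - 35) + 0.016*64 = 1519.37

1519.37 m/s


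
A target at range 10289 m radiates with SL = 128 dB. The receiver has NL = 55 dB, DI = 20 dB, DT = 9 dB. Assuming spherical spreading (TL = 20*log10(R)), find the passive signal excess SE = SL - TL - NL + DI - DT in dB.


3.75 dB


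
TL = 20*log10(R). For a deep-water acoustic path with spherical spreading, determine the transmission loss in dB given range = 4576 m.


73.21 dB


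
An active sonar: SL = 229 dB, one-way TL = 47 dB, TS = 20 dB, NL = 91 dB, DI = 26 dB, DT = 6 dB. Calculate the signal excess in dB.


SE = SL - 2*TL + TS - NL + DI - DT = 229 - 2*47 + (20) - 91 + 26 - 6 = 84

84 dB


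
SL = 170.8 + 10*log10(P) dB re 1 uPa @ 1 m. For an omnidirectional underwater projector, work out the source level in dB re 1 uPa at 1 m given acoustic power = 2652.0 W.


205.04 dB


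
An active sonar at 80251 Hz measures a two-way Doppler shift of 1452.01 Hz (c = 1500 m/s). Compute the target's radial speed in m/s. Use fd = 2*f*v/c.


From fd = 2*f*v/c, v = c*fd/(2*f) = 1500 * 1452.01 / (2*80251) = 13.57

13.57 m/s


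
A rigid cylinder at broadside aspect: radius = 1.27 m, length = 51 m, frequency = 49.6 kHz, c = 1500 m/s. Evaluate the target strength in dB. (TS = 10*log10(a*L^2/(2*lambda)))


lambda = 1500/49600 = 0.03024 m
TS = 10*log10(1.27*51^2/(2*0.03024)) = 47.37

47.37 dB


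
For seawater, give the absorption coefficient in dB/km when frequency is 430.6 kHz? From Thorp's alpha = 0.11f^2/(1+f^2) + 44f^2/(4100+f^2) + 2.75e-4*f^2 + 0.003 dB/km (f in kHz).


94.151 dB/km


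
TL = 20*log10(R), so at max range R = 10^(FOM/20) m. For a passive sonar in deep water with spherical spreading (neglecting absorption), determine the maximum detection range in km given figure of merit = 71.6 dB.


3.8 km


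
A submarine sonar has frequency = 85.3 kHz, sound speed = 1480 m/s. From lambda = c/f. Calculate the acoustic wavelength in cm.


lambda = c/f = 1480 / 85300 = 0.0174 m = 1.74 cm

1.74 cm


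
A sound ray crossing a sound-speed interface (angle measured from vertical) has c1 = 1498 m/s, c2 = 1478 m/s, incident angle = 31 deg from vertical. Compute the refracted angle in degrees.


sin(theta2) = (c2/c1)*sin(theta1) = (1478/1498)*sin(31 deg) = 0.50816
theta2 = arcsin(0.50816) = 30.54

30.54 deg


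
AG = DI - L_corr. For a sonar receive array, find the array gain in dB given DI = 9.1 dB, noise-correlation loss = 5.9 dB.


3.2 dB


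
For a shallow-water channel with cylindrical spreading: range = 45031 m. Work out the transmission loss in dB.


TL = 10*log10(45031) = 46.54

46.54 dB


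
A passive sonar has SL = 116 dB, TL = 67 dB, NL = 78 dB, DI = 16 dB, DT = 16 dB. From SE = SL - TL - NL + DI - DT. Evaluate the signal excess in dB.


SE = SL - TL - NL + DI - DT = 116 - 67 - 78 + 16 - 16 = -29

-29 dB


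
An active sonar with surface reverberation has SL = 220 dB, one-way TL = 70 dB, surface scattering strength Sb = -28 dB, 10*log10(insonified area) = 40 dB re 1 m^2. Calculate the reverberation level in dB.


RL = SL - 2*TL + Sb + 10*log10(A) = 220 - 2*70 + (-28) + 40 = 92

92 dB


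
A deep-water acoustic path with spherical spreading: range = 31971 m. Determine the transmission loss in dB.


TL = 20*log10(31971) = 90.1

90.1 dB


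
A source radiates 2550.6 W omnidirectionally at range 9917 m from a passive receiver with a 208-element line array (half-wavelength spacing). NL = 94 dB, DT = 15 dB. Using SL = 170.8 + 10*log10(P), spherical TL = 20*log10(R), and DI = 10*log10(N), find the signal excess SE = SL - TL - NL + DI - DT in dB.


Step 1: SL = 170.8 + 10*log10(2550.6) = 204.87 dB
Step 2: TL = 20*log10(9917) = 79.93 dB
Step 3: DI = 10*log10(208) = 23.18 dB
Step 4: SE = SL - TL - NL + DI - DT = 204.87 - 79.93 - 94 + 23.18 - 15 = 39.12

39.12 dB


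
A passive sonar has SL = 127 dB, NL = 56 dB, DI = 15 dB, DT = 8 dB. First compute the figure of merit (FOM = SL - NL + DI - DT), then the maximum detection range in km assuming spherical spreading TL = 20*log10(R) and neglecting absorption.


Step 1: FOM = SL - NL + DI - DT = 127 - 56 + 15 - 8 = 78 dB
Step 2: at max range FOM = TL = 20*log10(R), so R = 10^(78/20) = 7943.28 m = 7.94 km

7.94 km


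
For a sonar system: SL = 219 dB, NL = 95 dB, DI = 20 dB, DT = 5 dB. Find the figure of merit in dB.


FOM = SL - NL + DI - DT = 219 - 95 + 20 - 5 = 139

139 dB


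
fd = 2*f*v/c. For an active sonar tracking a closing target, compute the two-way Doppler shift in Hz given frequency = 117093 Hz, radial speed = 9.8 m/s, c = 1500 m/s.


fd = 2*f*v/c = 2 * 117093 * 9.8 / 1500 = 1530.02

1530.02 Hz


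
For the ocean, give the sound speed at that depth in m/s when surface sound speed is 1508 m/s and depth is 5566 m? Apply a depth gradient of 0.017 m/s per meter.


c = 1508 + 0.017 * 5566 = 1602.622

1602.622 m/s


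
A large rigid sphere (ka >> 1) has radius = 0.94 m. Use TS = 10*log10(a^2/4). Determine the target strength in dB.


TS = 10*log10(0.94^2 / 4) = 10*log10(0.2209) = -6.56

-6.56 dB


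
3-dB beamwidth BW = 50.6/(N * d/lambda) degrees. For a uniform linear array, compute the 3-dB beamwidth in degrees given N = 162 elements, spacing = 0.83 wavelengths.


0.38 deg


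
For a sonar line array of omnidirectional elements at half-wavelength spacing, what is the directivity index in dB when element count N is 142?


DI = 10*log10(142) = 21.52

21.52 dB


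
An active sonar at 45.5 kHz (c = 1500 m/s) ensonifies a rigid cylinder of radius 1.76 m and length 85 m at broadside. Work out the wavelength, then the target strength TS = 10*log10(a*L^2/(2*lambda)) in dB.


Step 1: lambda = c/f = 1500/45500 = 0.03297 m
Step 2: TS = 10*log10(a*L^2/(2*lambda)) = 10*log10(1.76*85^2/(2*0.03297)) = 52.85

52.85 dB


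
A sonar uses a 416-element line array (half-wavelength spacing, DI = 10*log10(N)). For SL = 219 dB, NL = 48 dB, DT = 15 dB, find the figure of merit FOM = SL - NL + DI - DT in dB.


Step 1: DI = 10*log10(416) = 26.19 dB
Step 2: FOM = SL - NL + DI - DT = 219 - 48 + 26.19 - 15 = 182.19

182.19 dB


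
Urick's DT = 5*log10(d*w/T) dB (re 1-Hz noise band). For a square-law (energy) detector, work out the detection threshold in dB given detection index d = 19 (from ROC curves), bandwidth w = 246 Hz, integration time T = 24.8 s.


11.38 dB


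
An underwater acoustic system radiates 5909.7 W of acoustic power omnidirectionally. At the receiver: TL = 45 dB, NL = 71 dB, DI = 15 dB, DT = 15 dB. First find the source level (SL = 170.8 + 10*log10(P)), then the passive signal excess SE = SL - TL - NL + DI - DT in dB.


Step 1: SL = 170.8 + 10*log10(5909.7) = 208.52 dB
Step 2: SE = SL - TL - NL + DI - DT = 208.52 - 45 - 71 + 15 - 15 = 92.52

92.52 dB


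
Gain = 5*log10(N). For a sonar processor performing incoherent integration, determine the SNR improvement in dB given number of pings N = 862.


14.68 dB


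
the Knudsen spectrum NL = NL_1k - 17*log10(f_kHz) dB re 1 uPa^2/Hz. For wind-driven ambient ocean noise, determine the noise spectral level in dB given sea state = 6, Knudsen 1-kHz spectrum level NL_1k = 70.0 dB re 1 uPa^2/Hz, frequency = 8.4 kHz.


NL = NL_1k - 17*log10(f_kHz) = 70.0 - 17*log10(8.4) = 70.0 - (15.71) = 54.29

54.29 dB


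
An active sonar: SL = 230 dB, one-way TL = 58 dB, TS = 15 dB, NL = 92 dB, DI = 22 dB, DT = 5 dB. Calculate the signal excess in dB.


SE = SL - 2*TL + TS - NL + DI - DT = 230 - 2*58 + (15) - 92 + 22 - 5 = 54

54 dB


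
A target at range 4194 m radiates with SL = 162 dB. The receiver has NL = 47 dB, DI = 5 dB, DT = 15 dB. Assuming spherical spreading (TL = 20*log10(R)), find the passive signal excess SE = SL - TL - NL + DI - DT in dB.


Step 1: TL = 20*log10(4194) = 72.45 dB
Step 2: SE = 162 - 72.45 - 47 + 5 - 15 = 32.55

32.55 dB


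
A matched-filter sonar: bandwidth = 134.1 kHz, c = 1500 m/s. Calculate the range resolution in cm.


dR = c/(2*BW) = 1500 / (2 * 134.1e3) = 0.0056 m = 0.56 cm

0.56 cm


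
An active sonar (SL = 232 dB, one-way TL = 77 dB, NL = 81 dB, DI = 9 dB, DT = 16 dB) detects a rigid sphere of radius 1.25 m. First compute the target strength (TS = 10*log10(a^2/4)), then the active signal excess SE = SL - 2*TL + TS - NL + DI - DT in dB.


Step 1: TS = 10*log10(1.25^2/4) = -4.08 dB
Step 2: SE = SL - 2*TL + TS - NL + DI - DT = 232 - 2*77 + (-4.08) - 81 + 9 - 16 = -14.08

-14.08 dB


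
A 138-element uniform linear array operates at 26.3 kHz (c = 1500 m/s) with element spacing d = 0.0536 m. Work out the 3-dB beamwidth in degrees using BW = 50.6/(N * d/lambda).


Step 1: lambda = 1500/26300 = 0.05703 m
Step 2: d/lambda = 0.0536/0.05703 = 0.9399
Step 3: BW = 50.6/(N * d/lambda) = 50.6/(138 * 0.9399) = 0.39

0.39 deg


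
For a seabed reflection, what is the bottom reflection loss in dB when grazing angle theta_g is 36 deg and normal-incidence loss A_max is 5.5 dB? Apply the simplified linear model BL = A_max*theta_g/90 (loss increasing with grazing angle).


2.2 dB


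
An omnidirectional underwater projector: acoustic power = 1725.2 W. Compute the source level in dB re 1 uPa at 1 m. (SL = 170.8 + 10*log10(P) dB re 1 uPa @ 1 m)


SL = 170.8 + 10*log10(1725.2) = 170.8 + 32.37 = 203.17

203.17 dB


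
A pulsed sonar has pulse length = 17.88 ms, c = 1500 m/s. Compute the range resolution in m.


dR = c*tau/2 = 1500 * 17.88e-3 / 2 = 13.41

13.41 m


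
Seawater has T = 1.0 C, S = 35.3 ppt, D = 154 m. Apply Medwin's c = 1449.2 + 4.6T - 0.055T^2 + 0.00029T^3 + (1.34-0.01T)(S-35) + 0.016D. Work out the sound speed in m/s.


c = 1449.2 + 4.6*1.0 - 0.055*1.0^2 + 0.00029*1.0^3 + (1.34 - 0.01*1.0)*(35.3 - 35) + 0.016*154 = 1456.61

1456.61 m/s


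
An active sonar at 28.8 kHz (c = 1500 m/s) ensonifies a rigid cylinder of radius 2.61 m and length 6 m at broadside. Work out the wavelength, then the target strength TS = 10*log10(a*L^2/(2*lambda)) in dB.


Step 1: lambda = c/f = 1500/28800 = 0.05208 m
Step 2: TS = 10*log10(a*L^2/(2*lambda)) = 10*log10(2.61*6^2/(2*0.05208)) = 29.55

29.55 dB


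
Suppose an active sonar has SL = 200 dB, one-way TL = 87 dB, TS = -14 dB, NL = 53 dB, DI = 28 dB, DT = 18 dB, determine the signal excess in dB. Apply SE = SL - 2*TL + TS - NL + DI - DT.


-31 dB


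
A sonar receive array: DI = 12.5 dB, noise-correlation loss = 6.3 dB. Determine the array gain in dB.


6.2 dB


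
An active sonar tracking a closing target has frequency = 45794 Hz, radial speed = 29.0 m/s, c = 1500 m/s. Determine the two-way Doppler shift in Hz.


1770.7 Hz


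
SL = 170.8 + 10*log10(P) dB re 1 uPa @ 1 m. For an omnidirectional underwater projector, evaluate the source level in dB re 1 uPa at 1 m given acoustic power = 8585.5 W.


210.14 dB


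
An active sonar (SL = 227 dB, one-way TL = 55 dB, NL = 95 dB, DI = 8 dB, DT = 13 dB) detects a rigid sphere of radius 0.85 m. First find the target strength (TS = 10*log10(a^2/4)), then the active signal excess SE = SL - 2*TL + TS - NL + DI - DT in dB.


Step 1: TS = 10*log10(0.85^2/4) = -7.43 dB
Step 2: SE = SL - 2*TL + TS - NL + DI - DT = 227 - 2*55 + (-7.43) - 95 + 8 - 13 = 9.57

9.57 dB


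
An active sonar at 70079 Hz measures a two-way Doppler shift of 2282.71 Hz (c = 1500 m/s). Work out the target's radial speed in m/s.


From fd = 2*f*v/c, v = c*fd/(2*f) = 1500 * 2282.71 / (2*70079) = 24.43

24.43 m/s


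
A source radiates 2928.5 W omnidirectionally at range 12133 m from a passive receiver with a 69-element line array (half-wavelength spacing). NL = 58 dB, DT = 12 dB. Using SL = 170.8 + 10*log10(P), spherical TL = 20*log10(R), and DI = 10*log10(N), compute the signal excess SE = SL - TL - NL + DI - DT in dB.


Step 1: SL = 170.8 + 10*log10(2928.5) = 205.47 dB
Step 2: TL = 20*log10(12133) = 81.68 dB
Step 3: DI = 10*log10(69) = 18.39 dB
Step 4: SE = SL - TL - NL + DI - DT = 205.47 - 81.68 - 58 + 18.39 - 12 = 72.18

72.18 dB


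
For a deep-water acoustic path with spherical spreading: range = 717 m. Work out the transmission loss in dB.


TL = 20*log10(717) = 57.11

57.11 dB


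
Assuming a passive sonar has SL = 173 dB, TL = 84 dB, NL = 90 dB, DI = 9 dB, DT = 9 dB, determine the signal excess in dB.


-1 dB


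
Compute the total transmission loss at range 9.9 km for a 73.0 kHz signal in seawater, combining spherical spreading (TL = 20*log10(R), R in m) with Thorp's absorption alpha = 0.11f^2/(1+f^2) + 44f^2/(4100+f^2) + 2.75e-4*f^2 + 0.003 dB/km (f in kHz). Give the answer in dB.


341.73 dB


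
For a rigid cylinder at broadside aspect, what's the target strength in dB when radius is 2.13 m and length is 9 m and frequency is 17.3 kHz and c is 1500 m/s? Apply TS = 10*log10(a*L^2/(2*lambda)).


29.98 dB


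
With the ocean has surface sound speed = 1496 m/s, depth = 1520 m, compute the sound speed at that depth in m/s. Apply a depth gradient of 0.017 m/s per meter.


1521.84 m/s


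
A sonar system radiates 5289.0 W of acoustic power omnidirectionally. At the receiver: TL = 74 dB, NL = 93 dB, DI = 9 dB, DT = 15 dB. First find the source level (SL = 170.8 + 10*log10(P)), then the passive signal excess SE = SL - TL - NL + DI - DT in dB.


Step 1: SL = 170.8 + 10*log10(5289.0) = 208.03 dB
Step 2: SE = SL - TL - NL + DI - DT = 208.03 - 74 - 93 + 9 - 15 = 35.03

35.03 dB


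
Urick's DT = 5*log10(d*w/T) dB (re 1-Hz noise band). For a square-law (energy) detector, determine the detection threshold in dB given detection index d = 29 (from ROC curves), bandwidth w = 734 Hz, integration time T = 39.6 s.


DT = 5*log10(d*w/T) = 5*log10(29 * 734 / 39.6) = 5*log10(537.53) = 13.65

13.65 dB


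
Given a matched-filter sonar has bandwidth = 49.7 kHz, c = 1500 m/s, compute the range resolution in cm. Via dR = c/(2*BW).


1.51 cm


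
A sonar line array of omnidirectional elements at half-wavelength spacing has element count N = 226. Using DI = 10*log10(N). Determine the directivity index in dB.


DI = 10*log10(226) = 23.54

23.54 dB


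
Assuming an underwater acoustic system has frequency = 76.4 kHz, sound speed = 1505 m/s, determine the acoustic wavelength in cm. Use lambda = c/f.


lambda = c/f = 1505 / 76400 = 0.0197 m = 1.97 cm

1.97 cm


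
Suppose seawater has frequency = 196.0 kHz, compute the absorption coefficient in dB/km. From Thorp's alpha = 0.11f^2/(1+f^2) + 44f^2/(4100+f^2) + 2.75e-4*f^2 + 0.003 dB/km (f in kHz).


f^2 = 38416.0
alpha = 0.11*38416.0/(1+38416.0) + 44*38416.0/(4100+38416.0) + 2.75e-4*38416.0 + 0.003 = 50.434

50.434 dB/km


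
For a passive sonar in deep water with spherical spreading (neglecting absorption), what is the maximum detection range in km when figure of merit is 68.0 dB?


2.51 km


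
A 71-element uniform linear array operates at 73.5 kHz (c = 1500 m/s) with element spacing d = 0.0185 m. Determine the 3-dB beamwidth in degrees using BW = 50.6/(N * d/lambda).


0.79 deg


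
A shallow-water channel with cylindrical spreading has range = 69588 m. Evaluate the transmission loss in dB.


48.43 dB


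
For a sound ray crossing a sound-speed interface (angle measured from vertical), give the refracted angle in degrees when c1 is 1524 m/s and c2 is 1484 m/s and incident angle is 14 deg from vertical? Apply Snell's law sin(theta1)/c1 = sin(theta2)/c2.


13.63 deg


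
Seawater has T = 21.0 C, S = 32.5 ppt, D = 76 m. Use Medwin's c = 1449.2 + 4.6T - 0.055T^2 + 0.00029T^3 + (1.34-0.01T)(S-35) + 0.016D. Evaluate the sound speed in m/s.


c = 1449.2 + 4.6*21.0 - 0.055*21.0^2 + 0.00029*21.0^3 + (1.34 - 0.01*21.0)*(32.5 - 35) + 0.016*76 = 1522.62

1522.62 m/s


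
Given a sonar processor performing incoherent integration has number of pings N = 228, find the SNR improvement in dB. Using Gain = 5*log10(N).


Gain = 5*log10(228) = 11.79

11.79 dB


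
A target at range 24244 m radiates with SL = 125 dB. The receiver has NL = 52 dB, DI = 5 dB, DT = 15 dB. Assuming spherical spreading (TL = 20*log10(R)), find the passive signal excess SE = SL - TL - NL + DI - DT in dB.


Step 1: TL = 20*log10(24244) = 87.69 dB
Step 2: SE = 125 - 87.69 - 52 + 5 - 15 = -24.69

-24.69 dB


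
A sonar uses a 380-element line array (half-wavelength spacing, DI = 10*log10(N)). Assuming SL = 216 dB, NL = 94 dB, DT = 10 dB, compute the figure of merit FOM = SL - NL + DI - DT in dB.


Step 1: DI = 10*log10(380) = 25.8 dB
Step 2: FOM = SL - NL + DI - DT = 216 - 94 + 25.8 - 10 = 137.8

137.8 dB


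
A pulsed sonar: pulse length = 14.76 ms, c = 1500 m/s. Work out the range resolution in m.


11.07 m


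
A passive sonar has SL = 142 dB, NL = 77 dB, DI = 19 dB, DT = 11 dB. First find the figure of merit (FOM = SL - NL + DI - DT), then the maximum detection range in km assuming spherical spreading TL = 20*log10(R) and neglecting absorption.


Step 1: FOM = SL - NL + DI - DT = 142 - 77 + 19 - 11 = 73 dB
Step 2: at max range FOM = TL = 20*log10(R), so R = 10^(73/20) = 4466.84 m = 4.47 km

4.47 km


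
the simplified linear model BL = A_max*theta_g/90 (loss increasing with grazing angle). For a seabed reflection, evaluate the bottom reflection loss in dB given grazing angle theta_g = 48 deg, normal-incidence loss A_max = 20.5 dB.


BL = A_max * theta_g / 90 = 20.5 * 48 / 90 = 10.93

10.93 dB


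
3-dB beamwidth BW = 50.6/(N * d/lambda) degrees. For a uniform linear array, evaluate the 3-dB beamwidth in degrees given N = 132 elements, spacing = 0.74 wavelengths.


BW = 50.6 / (132 * 0.74) = 50.6 / 97.68 = 0.52

0.52 deg


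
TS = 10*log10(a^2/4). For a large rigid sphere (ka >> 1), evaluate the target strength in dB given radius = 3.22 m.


TS = 10*log10(3.22^2 / 4) = 10*log10(2.5921) = 4.14

4.14 dB


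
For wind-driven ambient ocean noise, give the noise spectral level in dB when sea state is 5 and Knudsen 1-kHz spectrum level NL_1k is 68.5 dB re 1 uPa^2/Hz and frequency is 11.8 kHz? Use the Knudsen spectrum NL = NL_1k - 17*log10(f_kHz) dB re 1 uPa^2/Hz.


NL = NL_1k - 17*log10(f_kHz) = 68.5 - 17*log10(11.8) = 68.5 - (18.22) = 50.28

50.28 dB


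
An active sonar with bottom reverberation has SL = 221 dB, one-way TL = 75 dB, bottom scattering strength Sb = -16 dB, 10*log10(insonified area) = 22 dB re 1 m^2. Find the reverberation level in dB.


RL = SL - 2*TL + Sb + 10*log10(A) = 221 - 2*75 + (-16) + 22 = 77

77 dB


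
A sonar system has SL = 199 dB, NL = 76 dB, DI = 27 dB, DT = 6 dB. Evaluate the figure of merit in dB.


FOM = SL - NL + DI - DT = 199 - 76 + 27 - 6 = 144

144 dB


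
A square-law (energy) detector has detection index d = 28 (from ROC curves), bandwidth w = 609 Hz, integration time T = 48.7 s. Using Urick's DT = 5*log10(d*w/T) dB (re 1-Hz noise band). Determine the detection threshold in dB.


12.72 dB


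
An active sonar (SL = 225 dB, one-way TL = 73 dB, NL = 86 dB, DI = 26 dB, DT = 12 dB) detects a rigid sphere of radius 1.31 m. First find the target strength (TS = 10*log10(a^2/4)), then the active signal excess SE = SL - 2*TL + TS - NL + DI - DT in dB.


Step 1: TS = 10*log10(1.31^2/4) = -3.68 dB
Step 2: SE = SL - 2*TL + TS - NL + DI - DT = 225 - 2*73 + (-3.68) - 86 + 26 - 12 = 3.32

3.32 dB
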